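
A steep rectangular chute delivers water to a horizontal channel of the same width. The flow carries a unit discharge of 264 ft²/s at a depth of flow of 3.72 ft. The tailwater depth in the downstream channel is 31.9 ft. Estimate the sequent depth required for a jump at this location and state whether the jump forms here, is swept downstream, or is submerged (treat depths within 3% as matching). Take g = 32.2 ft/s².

V₁ = q/y₁ = 264/3.72 = 71.0 ft/s. Fr₁ = V₁/√(g·y₁) = 71.0/√(32.2×3.72) = 6.48.
By Bélanger, y₂/y₁ = ½[√(1 + 8Fr₁²) − 1] = ½[√337.4 − 1] = 8.68.
y₂ = 8.68 × 3.72 = 32.3 ft.
Tailwater y_tw = 31.9 ft: y_tw ≈ y₂, so the jump forms here.

y₂ = 32.3 ft; the jump forms here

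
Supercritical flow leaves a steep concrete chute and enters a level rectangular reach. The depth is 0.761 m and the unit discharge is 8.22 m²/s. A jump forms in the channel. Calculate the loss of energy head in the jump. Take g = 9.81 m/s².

V₁ = q/y₁ = 8.22/0.761 = 10.8 m/s. Fr₁ = V₁/√(g·y₁) = 10.8/√(9.81×0.761) = 3.95.
Sequent-depth ratio: y₂/y₁ = ½[√(1 + 8Fr₁²) − 1] = ½[√126.0 − 1] = 5.11.
y₂ = 5.11 × 0.761 = 3.89 m.
V₂ = q/y₂ = 8.22/3.89 = 2.11 m/s. E₁ = y₁ + V₁²/2g = 6.71 m; E₂ = y₂ + V₂²/2g = 4.12 m. ΔE = E₁ − E₂ = 2.59 m.

ΔE = 2.59 m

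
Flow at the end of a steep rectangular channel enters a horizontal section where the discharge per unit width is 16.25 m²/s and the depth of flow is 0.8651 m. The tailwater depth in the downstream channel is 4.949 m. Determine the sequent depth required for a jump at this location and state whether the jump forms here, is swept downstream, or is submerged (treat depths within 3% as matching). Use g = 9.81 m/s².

y₂ = 7.468 m; the jump is swept downstream

V₁ = q/y₁ = 16.25/0.8651 = 18.78 m/s. Fr₁ = V₁/√(g·y₁) = 18.78/√(9.81×0.8651) = 6.448.
From the momentum equation for a rectangular channel, y₂/y₁ = ½[√(1 + 8Fr₁²) − 1] = ½[√333.61 − 1] = 8.632.
y₂ = 8.632 × 0.8651 = 7.468 m.
Tailwater y_tw = 4.949 m: y_tw < y₂, so the jump is swept downstream.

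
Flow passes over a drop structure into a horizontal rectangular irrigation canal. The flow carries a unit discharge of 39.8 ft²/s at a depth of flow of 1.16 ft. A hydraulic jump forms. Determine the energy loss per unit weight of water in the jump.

ΔE = 10.5 ft

V₁ = q/y₁ = 39.8/1.16 = 34.3 ft/s. Fr₁ = V₁/√(g·y₁) = 34.3/√(32.2×1.16) = 5.61.
By Bélanger, y₂/y₁ = ½[√(1 + 8Fr₁²) − 1] = ½[√253.1 − 1] = 7.46.
y₂ = 7.46 × 1.16 = 8.65 ft.
Head loss: ΔE = (y₂ − y₁)³/(4y₁y₂) = (8.65 − 1.16)³/(4×1.16×8.65) = 420/40.1 = 10.5 ft.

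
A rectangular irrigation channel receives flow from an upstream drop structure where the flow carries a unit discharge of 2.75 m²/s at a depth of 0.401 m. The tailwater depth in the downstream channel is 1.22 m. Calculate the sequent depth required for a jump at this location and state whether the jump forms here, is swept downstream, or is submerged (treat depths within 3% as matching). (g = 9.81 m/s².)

y₂ = 1.77 m; the jump is swept downstream

V₁ = q/y₁ = 2.75/0.401 = 6.86 m/s. Fr₁ = V₁/√(g·y₁) = 6.86/√(9.81×0.401) = 3.46.
From the momentum equation for a rectangular channel, y₂/y₁ = ½[√(1 + 8Fr₁²) − 1] = ½[√96.64 − 1] = 4.42.
y₂ = 4.42 × 0.401 = 1.77 m.
Tailwater y_tw = 1.22 m: y_tw < y₂, so the jump is swept downstream.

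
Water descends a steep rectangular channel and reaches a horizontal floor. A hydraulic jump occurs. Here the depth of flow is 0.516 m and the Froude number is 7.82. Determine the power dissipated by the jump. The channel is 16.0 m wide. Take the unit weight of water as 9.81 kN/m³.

P = 15244 kW

Fr₁ = 7.82 (given).
Conjugate-depth relation: y₂/y₁ = ½[√(1 + 8Fr₁²) − 1] = ½[√490.2 − 1] = 10.6.
y₂ = 10.6 × 0.516 = 5.45 m.
Head loss: ΔE = (y₂ − y₁)³/(4y₁y₂) = (5.45 − 0.516)³/(4×0.516×5.45) = 120/11.3 = 10.7 m.
V₁ = Fr₁·√(g·y₁) = 7.82×√(9.81×0.516) = 17.6 m/s; q = V₁·y₁ = 9.08 m²/s. Q = q·b = 9.08 × 16.0 = 145 m³/s. P = γ·Q·ΔE = 9.81 × 145 × 10.7 = 15244 kW.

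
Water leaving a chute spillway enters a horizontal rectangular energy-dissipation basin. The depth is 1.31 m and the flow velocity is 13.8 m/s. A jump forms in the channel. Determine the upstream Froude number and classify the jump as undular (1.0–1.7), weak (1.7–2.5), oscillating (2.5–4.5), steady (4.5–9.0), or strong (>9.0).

Fr₁ = 3.85; oscillating jump

Fr₁ = V₁/√(g·y₁) = 13.8/√(9.81×1.31) = 3.85.
Fr₁ = 3.85 lies in the oscillating range.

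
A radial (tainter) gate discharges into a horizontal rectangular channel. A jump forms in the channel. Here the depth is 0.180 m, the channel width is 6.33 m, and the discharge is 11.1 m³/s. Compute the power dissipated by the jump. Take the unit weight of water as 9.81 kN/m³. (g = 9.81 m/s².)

q = Q/b = 11.1/6.33 = 1.75 m²/s; V₁ = q/y₁ = 9.74 m/s. Fr₁ = V₁/√(g·y₁) = 7.33.
Conjugate-depth relation: y₂/y₁ = ½[√(1 + 8Fr₁²) − 1] = ½[√431.0 − 1] = 9.88.
y₂ = 9.88 × 0.180 = 1.78 m.
Head loss: ΔE = (y₂ − y₁)³/(4y₁y₂) = (1.78 − 0.180)³/(4×0.180×1.78) = 4.08/1.28 = 3.19 m.
P = γ·Q·ΔE = 9.81 × 11.1 × 3.19 = 347 kW.

P = 347 kW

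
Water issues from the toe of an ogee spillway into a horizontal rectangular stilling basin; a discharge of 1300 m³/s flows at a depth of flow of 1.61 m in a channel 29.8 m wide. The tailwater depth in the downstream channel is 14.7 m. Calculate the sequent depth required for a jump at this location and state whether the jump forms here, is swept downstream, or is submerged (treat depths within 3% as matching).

q = Q/b = 1300/29.8 = 43.6 m²/s; V₁ = q/y₁ = 27.1 m/s. Fr₁ = V₁/√(g·y₁) = 6.82.
Sequent-depth ratio: y₂/y₁ = ½[√(1 + 8Fr₁²) − 1] = ½[√372.9 − 1] = 9.15.
y₂ = 9.15 × 1.61 = 14.7 m.
Tailwater y_tw = 14.7 m: y_tw ≈ y₂, so the jump forms here.

y₂ = 14.7 m; the jump forms here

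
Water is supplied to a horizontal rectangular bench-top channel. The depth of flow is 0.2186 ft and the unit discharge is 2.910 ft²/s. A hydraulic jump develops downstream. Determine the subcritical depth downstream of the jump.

V₁ = q/y₁ = 2.910/0.2186 = 13.31 ft/s. Fr₁ = V₁/√(g·y₁) = 13.31/√(32.2×0.2186) = 5.018.
Bélanger equation: y₂/y₁ = ½[√(1 + 8Fr₁²) − 1] = ½[√202.40 − 1] = 6.613.
y₂ = 6.613 × 0.2186 = 1.446 ft.

y₂ = 1.446 ft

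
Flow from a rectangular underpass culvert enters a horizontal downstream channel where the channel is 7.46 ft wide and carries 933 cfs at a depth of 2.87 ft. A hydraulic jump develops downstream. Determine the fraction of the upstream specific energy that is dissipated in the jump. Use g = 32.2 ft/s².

q = Q/b = 933/7.46 = 125 ft²/s; V₁ = q/y₁ = 43.6 ft/s. Fr₁ = V₁/√(g·y₁) = 4.53.
By Bélanger, y₂/y₁ = ½[√(1 + 8Fr₁²) − 1] = ½[√165.4 − 1] = 5.93.
y₂ = 5.93 × 2.87 = 17.0 ft.
E₁ = y₁ + V₁²/2g = 32.4 ft. ΔE = (y₂ − y₁)³/(4y₁y₂) = 14.5 ft. ΔE/E₁ = 14.5/32.4 = 0.448.

ΔE/E₁ = 0.448 (44.8%)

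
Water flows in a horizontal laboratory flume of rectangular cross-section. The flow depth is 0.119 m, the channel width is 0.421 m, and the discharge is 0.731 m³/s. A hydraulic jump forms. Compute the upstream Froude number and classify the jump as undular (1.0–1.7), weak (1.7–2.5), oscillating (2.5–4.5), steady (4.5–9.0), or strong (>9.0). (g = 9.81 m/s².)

q = Q/b = 0.731/0.421 = 1.74 m²/s; V₁ = q/y₁ = 14.6 m/s. Fr₁ = V₁/√(g·y₁) = 13.5.
Fr₁ = 13.5 lies in the strong range.

Fr₁ = 13.5; strong jump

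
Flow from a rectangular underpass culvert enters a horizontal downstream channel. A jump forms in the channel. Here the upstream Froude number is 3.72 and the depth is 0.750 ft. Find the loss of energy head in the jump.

Fr₁ = 3.72 (given).
Bélanger equation: y₂/y₁ = ½[√(1 + 8Fr₁²) − 1] = ½[√111.7 − 1] = 4.78.
y₂ = 4.78 × 0.750 = 3.59 ft.
V₁ = Fr₁·√(g·y₁) = 3.72×√(32.2×0.750) = 18.3 ft/s; q = V₁·y₁ = 13.7 ft²/s. V₂ = q/y₂ = 13.7/3.59 = 3.82 ft/s. E₁ = y₁ + V₁²/2g = 5.94 ft; E₂ = y₂ + V₂²/2g = 3.82 ft. ΔE = E₁ − E₂ = 2.12 ft.

ΔE = 2.12 ft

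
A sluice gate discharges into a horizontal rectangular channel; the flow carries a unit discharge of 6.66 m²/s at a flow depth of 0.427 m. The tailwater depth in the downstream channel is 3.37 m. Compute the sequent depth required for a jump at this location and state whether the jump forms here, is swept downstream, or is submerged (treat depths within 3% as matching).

y₂ = 4.39 m; the jump is swept downstream

V₁ = q/y₁ = 6.66/0.427 = 15.6 m/s. Fr₁ = V₁/√(g·y₁) = 15.6/√(9.81×0.427) = 7.62.
Conjugate-depth relation: y₂/y₁ = ½[√(1 + 8Fr₁²) − 1] = ½[√465.6 − 1] = 10.3.
y₂ = 10.3 × 0.427 = 4.39 m.
Tailwater y_tw = 3.37 m: y_tw < y₂, so the jump is swept downstream.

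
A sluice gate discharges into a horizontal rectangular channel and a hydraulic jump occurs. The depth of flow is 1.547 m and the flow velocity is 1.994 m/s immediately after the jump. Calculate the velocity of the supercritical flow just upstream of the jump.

V₁ = 5.251 m/s

Fr₂ = V₂/√(g·y₂) = 1.994/√(9.81×1.547) = 0.5119.
Since the conjugate-depth ratio holds either way, y₁/y₂ = ½[√(1 + 8Fr₂²) − 1] = ½[√3.0960 − 1] = 0.3798.
y₁ = 0.3798 × 1.547 = 0.5875 m.
V₁ = q/y₁ = 3.085/0.5875 = 5.251 m/s.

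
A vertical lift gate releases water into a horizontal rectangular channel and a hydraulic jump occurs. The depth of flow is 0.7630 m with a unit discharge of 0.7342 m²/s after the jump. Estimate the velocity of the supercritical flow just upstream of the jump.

V₁ = 4.688 m/s

V₂ = q/y₂ = 0.7342/0.7630 = 0.9623 m/s; Fr₂ = V₂/√(g·y₂) = 0.3517.
From the momentum equation (using Fr₂), y₁/y₂ = ½[√(1 + 8Fr₂²) − 1] = ½[√1.9896 − 1] = 0.2053.
y₁ = 0.2053 × 0.7630 = 0.1566 m.
V₁ = q/y₁ = 0.7342/0.1566 = 4.688 m/s.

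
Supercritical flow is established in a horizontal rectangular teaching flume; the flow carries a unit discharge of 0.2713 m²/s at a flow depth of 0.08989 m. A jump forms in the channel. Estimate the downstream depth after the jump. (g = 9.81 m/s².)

V₁ = q/y₁ = 0.2713/0.08989 = 3.018 m/s. Fr₁ = V₁/√(g·y₁) = 3.018/√(9.81×0.08989) = 3.214.
From the momentum equation for a rectangular channel, y₂/y₁ = ½[√(1 + 8Fr₁²) − 1] = ½[√83.639 − 1] = 4.073.
y₂ = 4.073 × 0.08989 = 0.3661 m.

y₂ = 0.3661 m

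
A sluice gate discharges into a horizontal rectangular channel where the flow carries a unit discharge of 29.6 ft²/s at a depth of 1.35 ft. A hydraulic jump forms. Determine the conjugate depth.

y₂ = 5.71 ft

V₁ = q/y₁ = 29.6/1.35 = 21.9 ft/s. Fr₁ = V₁/√(g·y₁) = 21.9/√(32.2×1.35) = 3.33.
Sequent-depth ratio: y₂/y₁ = ½[√(1 + 8Fr₁²) − 1] = ½[√89.47 − 1] = 4.23.
y₂ = 4.23 × 1.35 = 5.71 ft.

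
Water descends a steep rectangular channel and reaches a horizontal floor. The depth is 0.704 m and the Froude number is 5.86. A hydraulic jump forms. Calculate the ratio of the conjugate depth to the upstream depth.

y₂/y₁ = 7.80

Fr₁ = 5.86 (given).
By Bélanger, y₂/y₁ = ½[√(1 + 8Fr₁²) − 1] = ½[√275.7 − 1] = 7.80.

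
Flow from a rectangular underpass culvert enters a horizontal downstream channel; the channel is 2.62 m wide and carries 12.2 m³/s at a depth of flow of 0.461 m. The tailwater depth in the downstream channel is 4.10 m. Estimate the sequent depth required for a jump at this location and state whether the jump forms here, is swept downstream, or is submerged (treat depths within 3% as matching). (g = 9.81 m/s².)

y₂ = 2.87 m; the jump is submerged

q = Q/b = 12.2/2.62 = 4.66 m²/s; V₁ = q/y₁ = 10.1 m/s. Fr₁ = V₁/√(g·y₁) = 4.75.
From the momentum equation for a rectangular channel, y₂/y₁ = ½[√(1 + 8Fr₁²) − 1] = ½[√181.5 − 1] = 6.24.
y₂ = 6.24 × 0.461 = 2.87 m.
Tailwater y_tw = 4.10 m: y_tw > y₂, so the jump is submerged.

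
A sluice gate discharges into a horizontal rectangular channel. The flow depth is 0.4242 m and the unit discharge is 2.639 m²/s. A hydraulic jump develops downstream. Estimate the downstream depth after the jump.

V₁ = q/y₁ = 2.639/0.4242 = 6.221 m/s. Fr₁ = V₁/√(g·y₁) = 6.221/√(9.81×0.4242) = 3.050.
Sequent-depth ratio: y₂/y₁ = ½[√(1 + 8Fr₁²) − 1] = ½[√75.403 − 1] = 3.842.
y₂ = 3.842 × 0.4242 = 1.630 m.

y₂ = 1.630 m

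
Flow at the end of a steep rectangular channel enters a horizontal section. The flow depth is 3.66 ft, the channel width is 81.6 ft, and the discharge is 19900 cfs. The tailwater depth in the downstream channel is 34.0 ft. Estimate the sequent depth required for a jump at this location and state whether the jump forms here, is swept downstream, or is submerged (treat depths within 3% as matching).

q = Q/b = 19900/81.6 = 244 ft²/s; V₁ = q/y₁ = 66.6 ft/s. Fr₁ = V₁/√(g·y₁) = 6.14.
Conjugate-depth relation: y₂/y₁ = ½[√(1 + 8Fr₁²) − 1] = ½[√302.4 − 1] = 8.19.
y₂ = 8.19 × 3.66 = 30.0 ft.
Tailwater y_tw = 34.0 ft: y_tw > y₂, so the jump is submerged.

y₂ = 30.0 ft; the jump is submerged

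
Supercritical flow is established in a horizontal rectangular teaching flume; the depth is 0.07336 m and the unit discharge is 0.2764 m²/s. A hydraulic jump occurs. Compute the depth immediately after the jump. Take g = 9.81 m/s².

V₁ = q/y₁ = 0.2764/0.07336 = 3.768 m/s. Fr₁ = V₁/√(g·y₁) = 3.768/√(9.81×0.07336) = 4.441.
From the momentum equation for a rectangular channel, y₂/y₁ = ½[√(1 + 8Fr₁²) − 1] = ½[√158.80 − 1] = 5.801.
y₂ = 5.801 × 0.07336 = 0.4256 m.

y₂ = 0.4256 m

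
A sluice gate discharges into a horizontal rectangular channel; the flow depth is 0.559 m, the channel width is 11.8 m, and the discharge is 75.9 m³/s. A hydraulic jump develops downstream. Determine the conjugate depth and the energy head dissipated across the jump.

y₂ = 3.62 m; ΔE = 3.53 m

q = Q/b = 75.9/11.8 = 6.43 m²/s; V₁ = q/y₁ = 11.5 m/s. Fr₁ = V₁/√(g·y₁) = 4.91.
From the momentum equation for a rectangular channel, y₂/y₁ = ½[√(1 + 8Fr₁²) − 1] = ½[√194.2 − 1] = 6.47.
y₂ = 6.47 × 0.559 = 3.62 m.
V₂ = q/y₂ = 6.43/3.62 = 1.78 m/s. E₁ = y₁ + V₁²/2g = 7.31 m; E₂ = y₂ + V₂²/2g = 3.78 m. ΔE = E₁ − E₂ = 3.53 m.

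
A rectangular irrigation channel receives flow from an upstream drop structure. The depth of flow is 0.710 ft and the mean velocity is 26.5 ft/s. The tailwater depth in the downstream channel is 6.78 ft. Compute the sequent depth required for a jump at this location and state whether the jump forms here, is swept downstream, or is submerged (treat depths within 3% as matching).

Fr₁ = V₁/√(g·y₁) = 26.5/√(32.2×0.710) = 5.54.
From the momentum equation for a rectangular channel, y₂/y₁ = ½[√(1 + 8Fr₁²) − 1] = ½[√246.7 − 1] = 7.35.
y₂ = 7.35 × 0.710 = 5.22 ft.
Tailwater y_tw = 6.78 ft: y_tw > y₂, so the jump is submerged.

y₂ = 5.22 ft; the jump is submerged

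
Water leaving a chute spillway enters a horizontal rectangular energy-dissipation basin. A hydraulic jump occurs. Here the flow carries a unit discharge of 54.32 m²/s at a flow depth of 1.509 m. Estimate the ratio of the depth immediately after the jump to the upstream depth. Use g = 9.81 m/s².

V₁ = q/y₁ = 54.32/1.509 = 36.00 m/s. Fr₁ = V₁/√(g·y₁) = 36.00/√(9.81×1.509) = 9.356.
By Bélanger, y₂/y₁ = ½[√(1 + 8Fr₁²) − 1] = ½[√701.28 − 1] = 12.74.

y₂/y₁ = 12.74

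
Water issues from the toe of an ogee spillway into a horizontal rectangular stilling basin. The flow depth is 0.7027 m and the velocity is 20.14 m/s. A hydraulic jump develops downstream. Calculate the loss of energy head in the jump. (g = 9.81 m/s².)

ΔE = 13.90 m

Fr₁ = V₁/√(g·y₁) = 20.14/√(9.81×0.7027) = 7.671.
By Bélanger, y₂/y₁ = ½[√(1 + 8Fr₁²) − 1] = ½[√471.73 − 1] = 10.36.
y₂ = 10.36 × 0.7027 = 7.280 m.
Head loss: ΔE = (y₂ − y₁)³/(4y₁y₂) = (7.280 − 0.7027)³/(4×0.7027×7.280) = 284.5/20.46 = 13.90 m.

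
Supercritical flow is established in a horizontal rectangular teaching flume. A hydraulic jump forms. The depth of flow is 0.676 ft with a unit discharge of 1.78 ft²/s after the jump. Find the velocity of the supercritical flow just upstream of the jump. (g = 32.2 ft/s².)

V₁ = 5.96 ft/s

V₂ = q/y₂ = 1.78/0.676 = 2.63 ft/s; Fr₂ = V₂/√(g·y₂) = 0.564.
Applying the sequent-depth relation in reverse, y₁/y₂ = ½[√(1 + 8Fr₂²) − 1] = ½[√3.548 − 1] = 0.442.
y₁ = 0.442 × 0.676 = 0.299 ft.
V₁ = q/y₁ = 1.78/0.299 = 5.96 ft/s.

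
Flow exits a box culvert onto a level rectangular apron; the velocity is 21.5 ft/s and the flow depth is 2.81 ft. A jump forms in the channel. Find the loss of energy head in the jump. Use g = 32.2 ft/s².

Fr₁ = V₁/√(g·y₁) = 21.5/√(32.2×2.81) = 2.26.
Sequent-depth ratio: y₂/y₁ = ½[√(1 + 8Fr₁²) − 1] = ½[√41.87 − 1] = 2.74.
y₂ = 2.74 × 2.81 = 7.69 ft.
Head loss: ΔE = (y₂ − y₁)³/(4y₁y₂) = (7.69 − 2.81)³/(4×2.81×7.69) = 116/86.4 = 1.34 ft.

ΔE = 1.34 ft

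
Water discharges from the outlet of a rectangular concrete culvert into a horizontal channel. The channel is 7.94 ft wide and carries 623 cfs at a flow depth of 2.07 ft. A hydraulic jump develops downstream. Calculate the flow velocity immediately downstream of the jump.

q = Q/b = 623/7.94 = 78.5 ft²/s; V₁ = q/y₁ = 37.9 ft/s. Fr₁ = V₁/√(g·y₁) = 4.64.
Bélanger equation: y₂/y₁ = ½[√(1 + 8Fr₁²) − 1] = ½[√173.4 − 1] = 6.08.
y₂ = 6.08 × 2.07 = 12.6 ft.
V₂ = q/y₂ = 78.5/12.6 = 6.23 ft/s.

V₂ = 6.23 ft/s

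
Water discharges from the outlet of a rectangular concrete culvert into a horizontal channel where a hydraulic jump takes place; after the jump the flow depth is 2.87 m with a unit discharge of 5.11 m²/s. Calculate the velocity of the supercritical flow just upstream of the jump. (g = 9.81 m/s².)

V₂ = q/y₂ = 5.11/2.87 = 1.78 m/s; Fr₂ = V₂/√(g·y₂) = 0.336.
From the momentum equation (using Fr₂), y₁/y₂ = ½[√(1 + 8Fr₂²) − 1] = ½[√1.901 − 1] = 0.189.
y₁ = 0.189 × 2.87 = 0.543 m.
V₁ = q/y₁ = 5.11/0.543 = 9.40 m/s.

V₁ = 9.40 m/s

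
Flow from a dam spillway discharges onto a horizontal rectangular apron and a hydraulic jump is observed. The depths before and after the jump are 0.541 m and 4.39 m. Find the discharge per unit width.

For a rectangular channel the momentum equation gives q² = ½·g·y₁·y₂·(y₁ + y₂) = ½×9.81×0.541×4.39×4.93 = 57.4.
q = √57.4 = 7.58 m²/s.

q = 7.58 m²/s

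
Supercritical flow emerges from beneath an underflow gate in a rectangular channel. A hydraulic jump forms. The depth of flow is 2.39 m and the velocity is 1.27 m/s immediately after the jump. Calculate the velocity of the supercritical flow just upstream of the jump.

Fr₂ = V₂/√(g·y₂) = 1.27/√(9.81×2.39) = 0.262.
Applying the sequent-depth relation in reverse, y₁/y₂ = ½[√(1 + 8Fr₂²) − 1] = ½[√1.550 − 1] = 0.123.
y₁ = 0.123 × 2.39 = 0.293 m.
V₁ = q/y₁ = 3.04/0.293 = 10.4 m/s.

V₁ = 10.4 m/s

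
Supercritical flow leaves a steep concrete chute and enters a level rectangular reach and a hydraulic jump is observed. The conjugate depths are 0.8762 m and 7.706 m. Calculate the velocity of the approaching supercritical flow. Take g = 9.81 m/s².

For a rectangular channel the momentum equation gives q² = ½·g·y₁·y₂·(y₁ + y₂) = ½×9.81×0.8762×7.706×8.582 = 284.2.
q = √284.2 = 16.86 m²/s.
V₁ = q/y₁ = 16.86/0.8762 = 19.24 m/s.

V₁ = 19.24 m/s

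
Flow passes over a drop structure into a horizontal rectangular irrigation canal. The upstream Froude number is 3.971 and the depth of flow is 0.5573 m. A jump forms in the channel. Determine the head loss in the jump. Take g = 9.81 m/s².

ΔE = 1.921 m

Fr₁ = 3.971 (given).
From the momentum equation for a rectangular channel, y₂/y₁ = ½[√(1 + 8Fr₁²) − 1] = ½[√127.15 − 1] = 5.138.
y₂ = 5.138 × 0.5573 = 2.863 m.
Head loss: ΔE = (y₂ − y₁)³/(4y₁y₂) = (2.863 − 0.5573)³/(4×0.5573×2.863) = 12.26/6.383 = 1.921 m.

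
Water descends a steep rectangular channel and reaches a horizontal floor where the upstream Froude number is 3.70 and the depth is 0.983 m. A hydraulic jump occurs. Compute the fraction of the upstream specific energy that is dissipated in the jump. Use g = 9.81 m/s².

ΔE/E₁ = 0.355 (35.5%)

Fr₁ = 3.70 (given).
Sequent-depth ratio: y₂/y₁ = ½[√(1 + 8Fr₁²) − 1] = ½[√110.5 − 1] = 4.76.
y₂ = 4.76 × 0.983 = 4.68 m.
E₁ = y₁(1 + Fr₁²/2) = 0.983×(1 + 3.70²/2) = 7.71 m. ΔE = (y₂ − y₁)³/(4y₁y₂) = 2.74 m. ΔE/E₁ = 2.74/7.71 = 0.355.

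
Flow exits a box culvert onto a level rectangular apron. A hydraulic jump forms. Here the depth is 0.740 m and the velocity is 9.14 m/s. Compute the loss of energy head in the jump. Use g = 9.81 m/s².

Fr₁ = V₁/√(g·y₁) = 9.14/√(9.81×0.740) = 3.39.
From the momentum equation for a rectangular channel, y₂/y₁ = ½[√(1 + 8Fr₁²) − 1] = ½[√93.06 − 1] = 4.32.
y₂ = 4.32 × 0.740 = 3.20 m.
Head loss: ΔE = (y₂ − y₁)³/(4y₁y₂) = (3.20 − 0.740)³/(4×0.740×3.20) = 14.9/9.47 = 1.57 m.

ΔE = 1.57 m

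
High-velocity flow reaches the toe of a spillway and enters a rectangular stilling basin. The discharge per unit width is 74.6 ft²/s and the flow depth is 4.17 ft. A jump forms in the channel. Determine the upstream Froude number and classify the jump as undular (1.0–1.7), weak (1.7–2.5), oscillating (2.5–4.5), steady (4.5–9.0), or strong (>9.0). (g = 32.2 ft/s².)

Fr₁ = 1.54; undular jump

V₁ = q/y₁ = 74.6/4.17 = 17.9 ft/s. Fr₁ = V₁/√(g·y₁) = 17.9/√(32.2×4.17) = 1.54.
Fr₁ = 1.54 lies in the undular range.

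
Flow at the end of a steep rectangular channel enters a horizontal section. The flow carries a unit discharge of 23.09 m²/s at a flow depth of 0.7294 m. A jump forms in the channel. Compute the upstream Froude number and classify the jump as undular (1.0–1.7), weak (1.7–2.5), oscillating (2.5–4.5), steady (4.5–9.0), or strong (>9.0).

V₁ = q/y₁ = 23.09/0.7294 = 31.66 m/s. Fr₁ = V₁/√(g·y₁) = 31.66/√(9.81×0.7294) = 11.83.
Fr₁ = 11.83 lies in the strong range.

Fr₁ = 11.83; strong jump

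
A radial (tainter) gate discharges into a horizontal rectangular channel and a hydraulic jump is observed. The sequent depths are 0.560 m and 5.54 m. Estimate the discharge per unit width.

For a rectangular channel the momentum equation gives q² = ½·g·y₁·y₂·(y₁ + y₂) = ½×9.81×0.560×5.54×6.10 = 92.8.
q = √92.8 = 9.63 m²/s.

q = 9.63 m²/s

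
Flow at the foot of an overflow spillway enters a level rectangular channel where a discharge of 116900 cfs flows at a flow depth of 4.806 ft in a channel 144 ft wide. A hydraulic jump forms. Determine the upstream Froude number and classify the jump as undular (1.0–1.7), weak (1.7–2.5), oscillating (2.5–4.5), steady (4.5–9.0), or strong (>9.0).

Fr₁ = 13.58; strong jump

q = Q/b = 116900/144 = 811.8 ft²/s; V₁ = q/y₁ = 168.9 ft/s. Fr₁ = V₁/√(g·y₁) = 13.58.
Fr₁ = 13.58 lies in the strong range.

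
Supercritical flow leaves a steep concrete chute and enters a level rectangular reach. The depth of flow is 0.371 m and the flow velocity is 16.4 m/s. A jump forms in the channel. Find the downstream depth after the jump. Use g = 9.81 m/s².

Fr₁ = V₁/√(g·y₁) = 16.4/√(9.81×0.371) = 8.60.
Bélanger equation: y₂/y₁ = ½[√(1 + 8Fr₁²) − 1] = ½[√592.2 − 1] = 11.7.
y₂ = 11.7 × 0.371 = 4.33 m.

y₂ = 4.33 m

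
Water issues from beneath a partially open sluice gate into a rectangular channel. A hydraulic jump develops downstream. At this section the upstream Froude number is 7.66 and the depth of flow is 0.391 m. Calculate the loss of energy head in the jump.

ΔE = 7.71 m

Fr₁ = 7.66 (given).
By Bélanger, y₂/y₁ = ½[√(1 + 8Fr₁²) − 1] = ½[√470.4 − 1] = 10.3.
y₂ = 10.3 × 0.391 = 4.04 m.
V₁ = Fr₁·√(g·y₁) = 7.66×√(9.81×0.391) = 15.0 m/s; q = V₁·y₁ = 5.87 m²/s. V₂ = q/y₂ = 5.87/4.04 = 1.45 m/s. E₁ = y₁ + V₁²/2g = 11.9 m; E₂ = y₂ + V₂²/2g = 4.15 m. ΔE = E₁ − E₂ = 7.71 m.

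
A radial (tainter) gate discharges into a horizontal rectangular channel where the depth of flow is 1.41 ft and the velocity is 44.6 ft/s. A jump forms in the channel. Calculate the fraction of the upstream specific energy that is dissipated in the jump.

Fr₁ = V₁/√(g·y₁) = 44.6/√(32.2×1.41) = 6.62.
By Bélanger, y₂/y₁ = ½[√(1 + 8Fr₁²) − 1] = ½[√351.5 − 1] = 8.87.
y₂ = 8.87 × 1.41 = 12.5 ft.
E₁ = y₁ + V₁²/2g = 32.3 ft. ΔE = (y₂ − y₁)³/(4y₁y₂) = 19.4 ft. ΔE/E₁ = 19.4/32.3 = 0.600.

ΔE/E₁ = 0.600 (60.0%)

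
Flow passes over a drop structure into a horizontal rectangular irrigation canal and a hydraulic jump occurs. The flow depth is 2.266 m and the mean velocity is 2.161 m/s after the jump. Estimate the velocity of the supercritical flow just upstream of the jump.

V₁ = 6.782 m/s

Fr₂ = V₂/√(g·y₂) = 2.161/√(9.81×2.266) = 0.4583.
Applying the sequent-depth relation in reverse, y₁/y₂ = ½[√(1 + 8Fr₂²) − 1] = ½[√2.6806 − 1] = 0.3186.
y₁ = 0.3186 × 2.266 = 0.7220 m.
V₁ = q/y₁ = 4.897/0.7220 = 6.782 m/s.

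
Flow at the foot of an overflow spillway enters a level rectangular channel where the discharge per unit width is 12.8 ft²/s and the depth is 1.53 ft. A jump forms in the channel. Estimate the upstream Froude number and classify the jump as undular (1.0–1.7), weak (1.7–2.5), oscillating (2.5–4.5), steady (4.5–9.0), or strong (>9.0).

V₁ = q/y₁ = 12.8/1.53 = 8.37 ft/s. Fr₁ = V₁/√(g·y₁) = 8.37/√(32.2×1.53) = 1.19.
Fr₁ = 1.19 lies in the undular range.

Fr₁ = 1.19; undular jump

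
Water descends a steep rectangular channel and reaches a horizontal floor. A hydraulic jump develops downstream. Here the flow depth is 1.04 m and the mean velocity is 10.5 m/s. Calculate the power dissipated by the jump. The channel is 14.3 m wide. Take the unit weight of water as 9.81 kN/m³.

P = 3055 kW

Fr₁ = V₁/√(g·y₁) = 10.5/√(9.81×1.04) = 3.29.
From the momentum equation for a rectangular channel, y₂/y₁ = ½[√(1 + 8Fr₁²) − 1] = ½[√87.45 − 1] = 4.18.
y₂ = 4.18 × 1.04 = 4.34 m.
Head loss: ΔE = (y₂ − y₁)³/(4y₁y₂) = (4.34 − 1.04)³/(4×1.04×4.34) = 36.0/18.1 = 1.99 m.
q = V₁·y₁ = 10.5 × 1.04 = 10.9 m²/s. Q = q·b = 10.9 × 14.3 = 156 m³/s. P = γ·Q·ΔE = 9.81 × 156 × 1.99 = 3055 kW.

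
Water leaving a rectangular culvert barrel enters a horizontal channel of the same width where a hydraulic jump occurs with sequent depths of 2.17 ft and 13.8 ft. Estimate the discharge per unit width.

q = 87.7 ft²/s

For a rectangular channel the momentum equation gives q² = ½·g·y₁·y₂·(y₁ + y₂) = ½×32.2×2.17×13.8×16.0 = 7700.
q = √7700 = 87.7 ft²/s.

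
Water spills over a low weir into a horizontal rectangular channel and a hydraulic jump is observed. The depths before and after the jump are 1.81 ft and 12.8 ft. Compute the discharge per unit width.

q = 73.8 ft²/s

For a rectangular channel the momentum equation gives q² = ½·g·y₁·y₂·(y₁ + y₂) = ½×32.2×1.81×12.8×14.6 = 5450.
q = √5450 = 73.8 ft²/s.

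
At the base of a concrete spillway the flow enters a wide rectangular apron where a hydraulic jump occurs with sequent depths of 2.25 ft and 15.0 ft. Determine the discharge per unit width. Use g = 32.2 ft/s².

q = 96.8 ft²/s

For a rectangular channel the momentum equation gives q² = ½·g·y₁·y₂·(y₁ + y₂) = ½×32.2×2.25×15.0×17.2 = 9373.
q = √9373 = 96.8 ft²/s.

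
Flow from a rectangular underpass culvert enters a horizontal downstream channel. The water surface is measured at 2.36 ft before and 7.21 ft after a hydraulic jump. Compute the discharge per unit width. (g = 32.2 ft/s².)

For a rectangular channel the momentum equation gives q² = ½·g·y₁·y₂·(y₁ + y₂) = ½×32.2×2.36×7.21×9.57 = 2622.
q = √2622 = 51.2 ft²/s.

q = 51.2 ft²/s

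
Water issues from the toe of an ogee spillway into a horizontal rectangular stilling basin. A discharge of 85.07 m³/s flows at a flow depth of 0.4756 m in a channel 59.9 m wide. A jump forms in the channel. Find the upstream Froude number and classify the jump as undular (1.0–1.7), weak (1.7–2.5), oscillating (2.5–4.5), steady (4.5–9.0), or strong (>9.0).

q = Q/b = 85.07/59.9 = 1.420 m²/s; V₁ = q/y₁ = 2.986 m/s. Fr₁ = V₁/√(g·y₁) = 1.382.
Fr₁ = 1.382 lies in the undular range.

Fr₁ = 1.382; undular jump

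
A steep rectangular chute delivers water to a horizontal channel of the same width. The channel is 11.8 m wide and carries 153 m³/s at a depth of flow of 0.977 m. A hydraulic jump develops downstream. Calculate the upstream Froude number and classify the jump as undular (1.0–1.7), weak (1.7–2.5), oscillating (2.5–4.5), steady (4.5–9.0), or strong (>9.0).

q = Q/b = 153/11.8 = 13.0 m²/s; V₁ = q/y₁ = 13.3 m/s. Fr₁ = V₁/√(g·y₁) = 4.29.
Fr₁ = 4.29 lies in the oscillating range.

Fr₁ = 4.29; oscillating jump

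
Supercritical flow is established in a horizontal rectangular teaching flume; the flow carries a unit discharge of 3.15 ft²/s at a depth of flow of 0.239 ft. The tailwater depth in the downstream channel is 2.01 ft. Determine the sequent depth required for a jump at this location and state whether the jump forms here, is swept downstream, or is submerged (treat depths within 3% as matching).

y₂ = 1.49 ft; the jump is submerged

V₁ = q/y₁ = 3.15/0.239 = 13.2 ft/s. Fr₁ = V₁/√(g·y₁) = 13.2/√(32.2×0.239) = 4.75.
Conjugate-depth relation: y₂/y₁ = ½[√(1 + 8Fr₁²) − 1] = ½[√181.6 − 1] = 6.24.
y₂ = 6.24 × 0.239 = 1.49 ft.
Tailwater y_tw = 2.01 ft: y_tw > y₂, so the jump is submerged.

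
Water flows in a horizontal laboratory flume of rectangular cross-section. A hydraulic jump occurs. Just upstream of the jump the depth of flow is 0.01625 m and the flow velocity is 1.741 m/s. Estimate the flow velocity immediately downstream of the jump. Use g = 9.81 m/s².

Fr₁ = V₁/√(g·y₁) = 1.741/√(9.81×0.01625) = 4.361.
From the momentum equation for a rectangular channel, y₂/y₁ = ½[√(1 + 8Fr₁²) − 1] = ½[√153.11 − 1] = 5.687.
y₂ = 5.687 × 0.01625 = 0.09241 m.
q = V₁·y₁ = 1.741 × 0.01625 = 0.02829 m²/s.
V₂ = q/y₂ = 0.02829/0.09241 = 0.3061 m/s.

V₂ = 0.3061 m/s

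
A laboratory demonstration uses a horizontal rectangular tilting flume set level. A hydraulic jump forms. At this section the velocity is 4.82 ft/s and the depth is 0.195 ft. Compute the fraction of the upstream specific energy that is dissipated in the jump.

ΔE/E₁ = 0.0785 (7.85%)

Fr₁ = V₁/√(g·y₁) = 4.82/√(32.2×0.195) = 1.92.
Bélanger equation: y₂/y₁ = ½[√(1 + 8Fr₁²) − 1] = ½[√30.60 − 1] = 2.27.
y₂ = 2.27 × 0.195 = 0.442 ft.
E₁ = y₁ + V₁²/2g = 0.556 ft. ΔE = (y₂ − y₁)³/(4y₁y₂) = 0.0436 ft. ΔE/E₁ = 0.0436/0.556 = 0.0785.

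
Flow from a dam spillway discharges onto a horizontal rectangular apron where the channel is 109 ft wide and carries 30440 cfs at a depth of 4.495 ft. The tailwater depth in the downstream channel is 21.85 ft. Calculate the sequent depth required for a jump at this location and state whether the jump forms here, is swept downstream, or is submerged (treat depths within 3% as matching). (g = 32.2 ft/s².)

y₂ = 30.66 ft; the jump is swept downstream

q = Q/b = 30440/109 = 279.3 ft²/s; V₁ = q/y₁ = 62.13 ft/s. Fr₁ = V₁/√(g·y₁) = 5.164.
Bélanger equation: y₂/y₁ = ½[√(1 + 8Fr₁²) − 1] = ½[√214.34 − 1] = 6.820.
y₂ = 6.820 × 4.495 = 30.66 ft.
Tailwater y_tw = 21.85 ft: y_tw < y₂, so the jump is swept downstream.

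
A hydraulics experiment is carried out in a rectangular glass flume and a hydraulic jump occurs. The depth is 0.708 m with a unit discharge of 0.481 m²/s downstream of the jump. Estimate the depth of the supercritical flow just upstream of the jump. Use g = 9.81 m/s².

y₁ = 0.0841 m

V₂ = q/y₂ = 0.481/0.708 = 0.679 m/s; Fr₂ = V₂/√(g·y₂) = 0.258.
From the momentum equation (using Fr₂), y₁/y₂ = ½[√(1 + 8Fr₂²) − 1] = ½[√1.532 − 1] = 0.119.
y₁ = 0.119 × 0.708 = 0.0841 m.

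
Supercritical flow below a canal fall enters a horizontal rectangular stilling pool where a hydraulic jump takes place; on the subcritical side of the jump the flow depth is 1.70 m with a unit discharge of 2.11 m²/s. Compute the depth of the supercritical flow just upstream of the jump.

y₁ = 0.271 m

V₂ = q/y₂ = 2.11/1.70 = 1.24 m/s; Fr₂ = V₂/√(g·y₂) = 0.304.
From the momentum equation (using Fr₂), y₁/y₂ = ½[√(1 + 8Fr₂²) − 1] = ½[√1.739 − 1] = 0.159.
y₁ = 0.159 × 1.70 = 0.271 m.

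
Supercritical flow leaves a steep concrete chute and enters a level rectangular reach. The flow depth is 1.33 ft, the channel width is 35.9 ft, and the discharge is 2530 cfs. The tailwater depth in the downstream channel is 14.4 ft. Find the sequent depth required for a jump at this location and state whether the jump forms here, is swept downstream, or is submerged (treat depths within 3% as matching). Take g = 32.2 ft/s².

q = Q/b = 2530/35.9 = 70.5 ft²/s; V₁ = q/y₁ = 53.0 ft/s. Fr₁ = V₁/√(g·y₁) = 8.10.
Conjugate-depth relation: y₂/y₁ = ½[√(1 + 8Fr₁²) − 1] = ½[√525.5 − 1] = 11.0.
y₂ = 11.0 × 1.33 = 14.6 ft.
Tailwater y_tw = 14.4 ft: y_tw ≈ y₂, so the jump forms here.

y₂ = 14.6 ft; the jump forms here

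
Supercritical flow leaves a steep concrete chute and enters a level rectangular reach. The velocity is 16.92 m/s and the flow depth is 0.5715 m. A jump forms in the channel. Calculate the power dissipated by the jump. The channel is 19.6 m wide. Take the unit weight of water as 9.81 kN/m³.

P = 17679 kW

Fr₁ = V₁/√(g·y₁) = 16.92/√(9.81×0.5715) = 7.146.
Conjugate-depth relation: y₂/y₁ = ½[√(1 + 8Fr₁²) − 1] = ½[√409.51 − 1] = 9.618.
y₂ = 9.618 × 0.5715 = 5.497 m.
q = V₁·y₁ = 16.92 × 0.5715 = 9.670 m²/s. V₂ = q/y₂ = 9.670/5.497 = 1.759 m/s. E₁ = y₁ + V₁²/2g = 15.16 m; E₂ = y₂ + V₂²/2g = 5.655 m. ΔE = E₁ − E₂ = 9.509 m.
Q = q·b = 9.670 × 19.6 = 189.5 m³/s. P = γ·Q·ΔE = 9.81 × 189.5 × 9.509 = 17679 kW.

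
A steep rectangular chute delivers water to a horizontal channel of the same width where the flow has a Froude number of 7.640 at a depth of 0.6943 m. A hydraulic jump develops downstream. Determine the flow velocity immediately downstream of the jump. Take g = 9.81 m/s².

V₂ = 1.933 m/s

Fr₁ = 7.640 (given).
Bélanger equation: y₂/y₁ = ½[√(1 + 8Fr₁²) − 1] = ½[√467.96 − 1] = 10.32.
y₂ = 10.32 × 0.6943 = 7.163 m.
V₁ = Fr₁·√(g·y₁) = 7.640×√(9.81×0.6943) = 19.94 m/s; q = V₁·y₁ = 13.84 m²/s.
V₂ = q/y₂ = 13.84/7.163 = 1.933 m/s.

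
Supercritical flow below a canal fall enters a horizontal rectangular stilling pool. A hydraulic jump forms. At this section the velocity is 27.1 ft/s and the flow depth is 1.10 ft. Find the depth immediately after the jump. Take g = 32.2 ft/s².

Fr₁ = V₁/√(g·y₁) = 27.1/√(32.2×1.10) = 4.55.
Conjugate-depth relation: y₂/y₁ = ½[√(1 + 8Fr₁²) − 1] = ½[√166.9 − 1] = 5.96.
y₂ = 5.96 × 1.10 = 6.55 ft.

y₂ = 6.55 ft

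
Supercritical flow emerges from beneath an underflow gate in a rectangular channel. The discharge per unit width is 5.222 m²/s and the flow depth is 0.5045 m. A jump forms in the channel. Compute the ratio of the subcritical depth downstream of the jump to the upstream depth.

V₁ = q/y₁ = 5.222/0.5045 = 10.35 m/s. Fr₁ = V₁/√(g·y₁) = 10.35/√(9.81×0.5045) = 4.653.
From the momentum equation for a rectangular channel, y₂/y₁ = ½[√(1 + 8Fr₁²) − 1] = ½[√174.19 − 1] = 6.099.

y₂/y₁ = 6.099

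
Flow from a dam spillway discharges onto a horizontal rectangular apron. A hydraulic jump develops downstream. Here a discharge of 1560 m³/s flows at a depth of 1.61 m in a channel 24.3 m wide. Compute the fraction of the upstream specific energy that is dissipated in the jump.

ΔE/E₁ = 0.728 (72.8%)

q = Q/b = 1560/24.3 = 64.2 m²/s; V₁ = q/y₁ = 39.9 m/s. Fr₁ = V₁/√(g·y₁) = 10.0.
From the momentum equation for a rectangular channel, y₂/y₁ = ½[√(1 + 8Fr₁²) − 1] = ½[√806.3 − 1] = 13.7.
y₂ = 13.7 × 1.61 = 22.1 m.
E₁ = y₁ + V₁²/2g = 82.6 m. ΔE = (y₂ − y₁)³/(4y₁y₂) = 60.2 m. ΔE/E₁ = 60.2/82.6 = 0.728.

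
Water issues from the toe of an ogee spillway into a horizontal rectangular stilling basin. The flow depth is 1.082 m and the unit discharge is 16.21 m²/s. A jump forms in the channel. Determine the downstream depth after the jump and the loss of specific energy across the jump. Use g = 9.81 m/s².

V₁ = q/y₁ = 16.21/1.082 = 14.98 m/s. Fr₁ = V₁/√(g·y₁) = 14.98/√(9.81×1.082) = 4.598.
Conjugate-depth relation: y₂/y₁ = ½[√(1 + 8Fr₁²) − 1] = ½[√170.16 − 1] = 6.022.
y₂ = 6.022 × 1.082 = 6.516 m.
Head loss: ΔE = (y₂ − y₁)³/(4y₁y₂) = (6.516 − 1.082)³/(4×1.082×6.516) = 160.5/28.20 = 5.690 m.

y₂ = 6.516 m; ΔE = 5.690 m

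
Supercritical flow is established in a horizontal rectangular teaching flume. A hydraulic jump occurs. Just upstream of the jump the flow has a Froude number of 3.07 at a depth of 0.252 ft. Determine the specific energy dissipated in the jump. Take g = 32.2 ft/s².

Fr₁ = 3.07 (given).
Sequent-depth ratio: y₂/y₁ = ½[√(1 + 8Fr₁²) − 1] = ½[√76.40 − 1] = 3.87.
y₂ = 3.87 × 0.252 = 0.975 ft.
Head loss: ΔE = (y₂ − y₁)³/(4y₁y₂) = (0.975 − 0.252)³/(4×0.252×0.975) = 0.378/0.983 = 0.385 ft.

ΔE = 0.385 ft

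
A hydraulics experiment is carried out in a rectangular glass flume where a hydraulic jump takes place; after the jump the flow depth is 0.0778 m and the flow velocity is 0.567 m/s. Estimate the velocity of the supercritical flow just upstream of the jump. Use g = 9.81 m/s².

Fr₂ = V₂/√(g·y₂) = 0.567/√(9.81×0.0778) = 0.649.
Since the conjugate-depth ratio holds either way, y₁/y₂ = ½[√(1 + 8Fr₂²) − 1] = ½[√4.370 − 1] = 0.545.
y₁ = 0.545 × 0.0778 = 0.0424 m.
V₁ = q/y₁ = 0.0441/0.0424 = 1.04 m/s.

V₁ = 1.04 m/s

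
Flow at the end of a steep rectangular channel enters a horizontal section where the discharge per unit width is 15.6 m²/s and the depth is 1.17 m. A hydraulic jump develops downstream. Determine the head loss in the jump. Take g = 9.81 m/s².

ΔE = 3.93 m

V₁ = q/y₁ = 15.6/1.17 = 13.3 m/s. Fr₁ = V₁/√(g·y₁) = 13.3/√(9.81×1.17) = 3.94.
By Bélanger, y₂/y₁ = ½[√(1 + 8Fr₁²) − 1] = ½[√124.9 − 1] = 5.09.
y₂ = 5.09 × 1.17 = 5.95 m.
Head loss: ΔE = (y₂ − y₁)³/(4y₁y₂) = (5.95 − 1.17)³/(4×1.17×5.95) = 109/27.9 = 3.93 m.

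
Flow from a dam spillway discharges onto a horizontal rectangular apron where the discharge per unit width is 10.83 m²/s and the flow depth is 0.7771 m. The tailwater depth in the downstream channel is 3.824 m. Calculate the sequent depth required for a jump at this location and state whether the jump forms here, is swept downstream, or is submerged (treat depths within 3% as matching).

y₂ = 5.172 m; the jump is swept downstream

V₁ = q/y₁ = 10.83/0.7771 = 13.94 m/s. Fr₁ = V₁/√(g·y₁) = 13.94/√(9.81×0.7771) = 5.048.
From the momentum equation for a rectangular channel, y₂/y₁ = ½[√(1 + 8Fr₁²) − 1] = ½[√204.82 − 1] = 6.656.
y₂ = 6.656 × 0.7771 = 5.172 m.
Tailwater y_tw = 3.824 m: y_tw < y₂, so the jump is swept downstream.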